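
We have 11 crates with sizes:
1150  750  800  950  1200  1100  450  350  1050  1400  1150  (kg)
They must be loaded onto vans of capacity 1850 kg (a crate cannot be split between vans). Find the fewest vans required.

7

Total = 1400 + 1200 + 1150 + 1150 + 1100 + 1050 + 950 + 800 + 750 + 450 + 350 = 10350 kg.
Lower bound: ⌈10350/1850⌉ = 6 vans.
Also, 7 crates each exceed 925 kg, and no two of those can share a van, so at least 7 vans are needed.
A packing using 7 vans:
  van 1: 1400 + 450 = 1850
  van 2: 1200 + 350 = 1550
  van 3: 1150 = 1150
  van 4: 1150 = 1150
  van 5: 1100 + 750 = 1850
  van 6: 1050 + 800 = 1850
  van 7: 950 = 950
This matches the lower bound, so 7 is optimal.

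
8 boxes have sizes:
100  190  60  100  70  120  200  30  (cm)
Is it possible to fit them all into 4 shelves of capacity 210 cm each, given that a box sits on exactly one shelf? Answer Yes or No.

Total = 870 cm; ⌈870/210⌉ = 5.
At least 5 shelves are required, but only 4 are allowed.

No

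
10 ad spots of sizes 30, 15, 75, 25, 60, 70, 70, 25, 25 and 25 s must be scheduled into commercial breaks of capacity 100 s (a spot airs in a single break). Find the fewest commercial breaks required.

5

Total = 75 + 70 + 70 + 60 + 30 + 25 + 25 + 25 + 25 + 15 = 420 s.
Lower bound: ⌈420/100⌉ = 5 commercial breaks.
A packing using 5 commercial breaks:
  break 1: 75 + 25 = 100
  break 2: 70 + 30 = 100
  break 3: 70 + 25 = 95
  break 4: 60 + 25 + 15 = 100
  break 5: 25 = 25
This matches the lower bound, so 5 is optimal.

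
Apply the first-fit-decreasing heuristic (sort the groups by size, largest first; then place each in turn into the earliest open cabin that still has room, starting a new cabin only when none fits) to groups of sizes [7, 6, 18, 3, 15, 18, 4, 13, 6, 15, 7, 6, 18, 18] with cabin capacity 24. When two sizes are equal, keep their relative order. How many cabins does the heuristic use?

7

Sorted descending: 18, 18, 18, 18, 15, 15, 13, 7, 7, 6, 6, 6, 4, 3.
  18 → cabin 1 (new)  [load 18/24]
  18 → cabin 2 (new)  [load 18/24]
  18 → cabin 3 (new)  [load 18/24]
  18 → cabin 4 (new)  [load 18/24]
  15 → cabin 5 (new)  [load 15/24]
  15 → cabin 6 (new)  [load 15/24]
  13 → cabin 7 (new)  [load 13/24]
  7 → cabin 5  [load 22/24]
  7 → cabin 6  [load 22/24]
  6 → cabin 1  [load 24/24]
  6 → cabin 2  [load 24/24]
  6 → cabin 3  [load 24/24]
  4 → cabin 4  [load 22/24]
  3 → cabin 7  [load 16/24]
7 cabins opened.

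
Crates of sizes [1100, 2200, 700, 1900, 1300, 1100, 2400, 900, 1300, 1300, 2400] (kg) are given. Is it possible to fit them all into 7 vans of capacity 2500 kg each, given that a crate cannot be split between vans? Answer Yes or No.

Total = 16600 kg; ⌈16600/2500⌉ = 7.
The bound of 7 does not rule out 7, but exhaustive search shows no assignment into 7 vans of capacity 2500 kg exists — the minimum is 8.

No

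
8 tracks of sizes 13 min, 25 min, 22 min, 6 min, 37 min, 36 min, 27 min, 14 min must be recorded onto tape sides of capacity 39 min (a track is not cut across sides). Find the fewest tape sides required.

5

Total = 37 + 36 + 27 + 25 + 22 + 14 + 13 + 6 = 180 min.
Lower bound: ⌈180/39⌉ = 5 tape sides.
A packing using 5 tape sides:
  side 1: 37 = 37
  side 2: 36 = 36
  side 3: 27 + 6 = 33
  side 4: 25 + 14 = 39
  side 5: 22 + 13 = 35
This matches the lower bound, so 5 is optimal.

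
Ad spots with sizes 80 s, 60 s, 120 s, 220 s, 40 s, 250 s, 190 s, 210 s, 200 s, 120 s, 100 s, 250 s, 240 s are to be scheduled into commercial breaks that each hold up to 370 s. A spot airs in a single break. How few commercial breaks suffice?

Total = 250 + 250 + 240 + 220 + 210 + 200 + 190 + 120 + 120 + 100 + 80 + 60 + 40 = 2080 s.
Lower bound: ⌈2080/370⌉ = 6 commercial breaks.
Also, 7 ad spots each exceed 185 s, and no two of those can share a break, so at least 7 commercial breaks are needed.
A packing using 7 commercial breaks:
  break 1: 250 + 120 = 370
  break 2: 250 + 120 = 370
  break 3: 240 + 100 = 340
  break 4: 220 + 80 + 60 = 360
  break 5: 210 + 40 = 250
  break 6: 200 = 200
  break 7: 190 = 190
This matches the lower bound, so 7 is optimal.

7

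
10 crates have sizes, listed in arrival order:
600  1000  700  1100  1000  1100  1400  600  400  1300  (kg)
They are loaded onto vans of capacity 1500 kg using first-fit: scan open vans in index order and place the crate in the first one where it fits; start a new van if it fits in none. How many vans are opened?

  600 → van 1 (new)  [load 600/1500]
  1000 → van 2 (new)  [load 1000/1500]
  700 → van 1  [load 1300/1500]
  1100 → van 3 (new)  [load 1100/1500]
  1000 → van 4 (new)  [load 1000/1500]
  1100 → van 5 (new)  [load 1100/1500]
  1400 → van 6 (new)  [load 1400/1500]
  600 → van 7 (new)  [load 600/1500]
  400 → van 2  [load 1400/1500]
  1300 → van 8 (new)  [load 1300/1500]
8 vans opened.

8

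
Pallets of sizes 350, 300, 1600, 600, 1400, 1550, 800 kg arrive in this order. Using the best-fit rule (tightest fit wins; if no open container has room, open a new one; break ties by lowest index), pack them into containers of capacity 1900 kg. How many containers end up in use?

  350 → container 1 (new)  [load 350/1900]
  300 → container 1  [load 650/1900]
  1600 → container 2 (new)  [load 1600/1900]
  600 → container 1  [load 1250/1900]
  1400 → container 3 (new)  [load 1400/1900]
  1550 → container 4 (new)  [load 1550/1900]
  800 → container 5 (new)  [load 800/1900]
5 containers opened.

5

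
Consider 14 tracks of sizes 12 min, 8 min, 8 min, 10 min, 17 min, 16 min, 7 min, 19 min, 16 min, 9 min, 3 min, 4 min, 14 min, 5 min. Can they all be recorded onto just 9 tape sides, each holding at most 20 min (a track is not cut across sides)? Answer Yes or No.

Yes

A valid assignment using 8 tape sides:
  side 1: 19 = 19
  side 2: 17 + 3 = 20
  side 3: 16 + 4 = 20
  side 4: 16 = 16
  side 5: 14 + 5 = 19
  side 6: 12 + 8 = 20
  side 7: 10 + 9 = 19
  side 8: 8 + 7 = 15
That uses only 8 ≤ 9, so 9 tape sides are enough.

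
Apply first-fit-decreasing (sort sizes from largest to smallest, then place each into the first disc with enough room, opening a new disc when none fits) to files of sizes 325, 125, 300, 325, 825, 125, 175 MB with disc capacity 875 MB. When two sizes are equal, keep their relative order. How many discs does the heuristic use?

Sorted descending: 825, 325, 325, 300, 175, 125, 125.
  825 → disc 1 (new)  [load 825/875]
  325 → disc 2 (new)  [load 325/875]
  325 → disc 2  [load 650/875]
  300 → disc 3 (new)  [load 300/875]
  175 → disc 2  [load 825/875]
  125 → disc 3  [load 425/875]
  125 → disc 3  [load 550/875]
3 discs opened.

3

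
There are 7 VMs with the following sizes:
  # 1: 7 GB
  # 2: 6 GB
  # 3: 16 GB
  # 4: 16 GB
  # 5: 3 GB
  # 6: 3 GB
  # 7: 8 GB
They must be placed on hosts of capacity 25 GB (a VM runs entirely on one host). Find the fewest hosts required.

Total = 16 + 16 + 8 + 7 + 6 + 3 + 3 = 59 GB.
Lower bound: ⌈59/25⌉ = 3 hosts.
A packing using 3 hosts:
  host 1: 16 + 8 = 24
  host 2: 16 + 7 = 23
  host 3: 6 + 3 + 3 = 12
This matches the lower bound, so 3 is optimal.

3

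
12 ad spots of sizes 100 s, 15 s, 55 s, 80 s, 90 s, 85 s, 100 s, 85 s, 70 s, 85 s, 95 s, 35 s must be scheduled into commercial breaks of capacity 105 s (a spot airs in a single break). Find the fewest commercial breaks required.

Total = 100 + 100 + 95 + 90 + 85 + 85 + 85 + 80 + 70 + 55 + 35 + 15 = 895 s.
Lower bound: ⌈895/105⌉ = 9 commercial breaks.
Also, 10 ad spots each exceed 105/2 s, and no two of those can share a break, so at least 10 commercial breaks are needed.
A packing using 10 commercial breaks:
  break 1: 100 = 100
  break 2: 100 = 100
  break 3: 95 = 95
  break 4: 90 + 15 = 105
  break 5: 85 = 85
  break 6: 85 = 85
  break 7: 85 = 85
  break 8: 80 = 80
  break 9: 70 + 35 = 105
  break 10: 55 = 55
This matches the lower bound, so 10 is optimal.

10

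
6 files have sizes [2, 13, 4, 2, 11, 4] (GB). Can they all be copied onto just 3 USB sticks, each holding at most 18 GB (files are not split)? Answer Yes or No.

Yes

A valid assignment using 3 USB sticks:
  USB stick 1: 13 + 4 = 17
  USB stick 2: 11 + 4 + 2 = 17
  USB stick 3: 2 = 2
Every load is within 18 GB, so 3 USB sticks suffice.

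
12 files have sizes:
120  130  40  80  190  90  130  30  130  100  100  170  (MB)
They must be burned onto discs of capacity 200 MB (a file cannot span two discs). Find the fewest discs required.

8

Total = 190 + 170 + 130 + 130 + 130 + 120 + 100 + 100 + 90 + 80 + 40 + 30 = 1310 MB.
Lower bound: ⌈1310/200⌉ = 7 discs.
A packing using 8 discs:
  disc 1: 190 = 190
  disc 2: 170 + 30 = 200
  disc 3: 130 + 40 = 170
  disc 4: 130 = 130
  disc 5: 130 = 130
  disc 6: 120 + 80 = 200
  disc 7: 100 + 100 = 200
  disc 8: 90 = 90
No arrangement into 7 discs stays within capacity, so 8 is optimal.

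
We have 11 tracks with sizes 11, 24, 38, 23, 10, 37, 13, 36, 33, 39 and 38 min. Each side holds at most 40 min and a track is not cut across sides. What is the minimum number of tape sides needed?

9

Total = 39 + 38 + 38 + 37 + 36 + 33 + 24 + 23 + 13 + 11 + 10 = 302 min.
Lower bound: ⌈302/40⌉ = 8 tape sides.
A packing using 9 tape sides:
  side 1: 39 = 39
  side 2: 38 = 38
  side 3: 38 = 38
  side 4: 37 = 37
  side 5: 36 = 36
  side 6: 33 = 33
  side 7: 24 + 13 = 37
  side 8: 23 + 11 = 34
  side 9: 10 = 10
No arrangement into 8 tape sides stays within capacity, so 9 is optimal.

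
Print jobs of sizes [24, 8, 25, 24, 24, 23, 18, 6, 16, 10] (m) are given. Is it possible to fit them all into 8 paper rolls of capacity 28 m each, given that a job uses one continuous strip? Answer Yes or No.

Yes

A valid assignment using 8 paper rolls:
  roll 1: 25 = 25
  roll 2: 24 = 24
  roll 3: 24 = 24
  roll 4: 24 = 24
  roll 5: 23 = 23
  roll 6: 18 + 10 = 28
  roll 7: 16 + 8 = 24
  roll 8: 6 = 6
Every load is within 28 m, so 8 paper rolls suffice.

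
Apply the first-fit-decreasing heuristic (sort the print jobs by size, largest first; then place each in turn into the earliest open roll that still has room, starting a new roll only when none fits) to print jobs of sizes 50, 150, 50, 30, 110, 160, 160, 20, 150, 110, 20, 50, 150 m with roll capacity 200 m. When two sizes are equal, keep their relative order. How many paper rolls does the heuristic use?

7

Sorted descending: 160, 160, 150, 150, 150, 110, 110, 50, 50, 50, 30, 20, 20.
  160 → roll 1 (new)  [load 160/200]
  160 → roll 2 (new)  [load 160/200]
  150 → roll 3 (new)  [load 150/200]
  150 → roll 4 (new)  [load 150/200]
  150 → roll 5 (new)  [load 150/200]
  110 → roll 6 (new)  [load 110/200]
  110 → roll 7 (new)  [load 110/200]
  50 → roll 3  [load 200/200]
  50 → roll 4  [load 200/200]
  50 → roll 5  [load 200/200]
  30 → roll 1  [load 190/200]
  20 → roll 2  [load 180/200]
  20 → roll 2  [load 200/200]
7 paper rolls opened.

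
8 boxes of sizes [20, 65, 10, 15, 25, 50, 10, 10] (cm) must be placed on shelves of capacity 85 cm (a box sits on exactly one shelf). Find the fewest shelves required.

3

Total = 65 + 50 + 25 + 20 + 15 + 10 + 10 + 10 = 205 cm.
Lower bound: ⌈205/85⌉ = 3 shelves.
A packing using 3 shelves:
  shelf 1: 65 + 20 = 85
  shelf 2: 50 + 25 + 10 = 85
  shelf 3: 15 + 10 + 10 = 35
This matches the lower bound, so 3 is optimal.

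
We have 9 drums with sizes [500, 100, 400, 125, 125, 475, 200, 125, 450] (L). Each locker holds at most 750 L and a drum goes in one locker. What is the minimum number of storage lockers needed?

Total = 500 + 475 + 450 + 400 + 200 + 125 + 125 + 125 + 100 = 2500 L.
Lower bound: ⌈2500/750⌉ = 4 storage lockers.
A packing using 4 storage lockers:
  locker 1: 500 + 200 = 700
  locker 2: 475 + 125 + 125 = 725
  locker 3: 450 + 125 + 100 = 675
  locker 4: 400 = 400
This matches the lower bound, so 4 is optimal.

4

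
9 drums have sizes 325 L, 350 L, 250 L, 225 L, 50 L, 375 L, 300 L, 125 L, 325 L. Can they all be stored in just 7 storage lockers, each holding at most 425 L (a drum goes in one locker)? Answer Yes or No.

Yes

A valid assignment using 7 storage lockers:
  locker 1: 375 + 50 = 425
  locker 2: 350 = 350
  locker 3: 325 = 325
  locker 4: 325 = 325
  locker 5: 300 + 125 = 425
  locker 6: 250 = 250
  locker 7: 225 = 225
Every load is within 425 L, so 7 storage lockers suffice.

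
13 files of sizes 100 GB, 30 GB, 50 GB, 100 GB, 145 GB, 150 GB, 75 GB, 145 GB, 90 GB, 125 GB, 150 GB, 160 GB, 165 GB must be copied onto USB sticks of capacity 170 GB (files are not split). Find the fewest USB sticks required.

Total = 165 + 160 + 150 + 150 + 145 + 145 + 125 + 100 + 100 + 90 + 75 + 50 + 30 = 1485 GB.
Lower bound: ⌈1485/170⌉ = 9 USB sticks.
Also, 10 files each exceed 85 GB, and no two of those can share a USB stick, so at least 10 USB sticks are needed.
A packing using 10 USB sticks:
  USB stick 1: 165 = 165
  USB stick 2: 160 = 160
  USB stick 3: 150 = 150
  USB stick 4: 150 = 150
  USB stick 5: 145 = 145
  USB stick 6: 145 = 145
  USB stick 7: 125 + 30 = 155
  USB stick 8: 100 + 50 = 150
  USB stick 9: 100 = 100
  USB stick 10: 90 + 75 = 165
This matches the lower bound, so 10 is optimal.

10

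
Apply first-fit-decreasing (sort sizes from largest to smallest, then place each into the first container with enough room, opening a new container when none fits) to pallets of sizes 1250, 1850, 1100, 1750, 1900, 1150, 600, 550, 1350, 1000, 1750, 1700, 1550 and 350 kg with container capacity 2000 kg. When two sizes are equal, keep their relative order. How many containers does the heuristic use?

Sorted descending: 1900, 1850, 1750, 1750, 1700, 1550, 1350, 1250, 1150, 1100, 1000, 600, 550, 350.
  1900 → container 1 (new)  [load 1900/2000]
  1850 → container 2 (new)  [load 1850/2000]
  1750 → container 3 (new)  [load 1750/2000]
  1750 → container 4 (new)  [load 1750/2000]
  1700 → container 5 (new)  [load 1700/2000]
  1550 → container 6 (new)  [load 1550/2000]
  1350 → container 7 (new)  [load 1350/2000]
  1250 → container 8 (new)  [load 1250/2000]
  1150 → container 9 (new)  [load 1150/2000]
  1100 → container 10 (new)  [load 1100/2000]
  1000 → container 11 (new)  [load 1000/2000]
  600 → container 7  [load 1950/2000]
  550 → container 8  [load 1800/2000]
  350 → container 6  [load 1900/2000]
11 containers opened.

11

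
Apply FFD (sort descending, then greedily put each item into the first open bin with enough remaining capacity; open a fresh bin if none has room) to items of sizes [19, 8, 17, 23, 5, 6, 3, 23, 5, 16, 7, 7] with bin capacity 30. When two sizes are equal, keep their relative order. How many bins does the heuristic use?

Sorted descending: 23, 23, 19, 17, 16, 8, 7, 7, 6, 5, 5, 3.
  23 → bin 1 (new)  [load 23/30]
  23 → bin 2 (new)  [load 23/30]
  19 → bin 3 (new)  [load 19/30]
  17 → bin 4 (new)  [load 17/30]
  16 → bin 5 (new)  [load 16/30]
  8 → bin 3  [load 27/30]
  7 → bin 1  [load 30/30]
  7 → bin 2  [load 30/30]
  6 → bin 4  [load 23/30]
  5 → bin 4  [load 28/30]
  5 → bin 5  [load 21/30]
  3 → bin 3  [load 30/30]
5 bins opened.

5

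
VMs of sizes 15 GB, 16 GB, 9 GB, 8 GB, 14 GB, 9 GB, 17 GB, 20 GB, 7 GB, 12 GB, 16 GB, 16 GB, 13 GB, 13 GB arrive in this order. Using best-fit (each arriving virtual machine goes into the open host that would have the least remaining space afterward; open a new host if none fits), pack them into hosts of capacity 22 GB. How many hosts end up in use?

  15 → host 1 (new)  [load 15/22]
  16 → host 2 (new)  [load 16/22]
  9 → host 3 (new)  [load 9/22]
  8 → host 3  [load 17/22]
  14 → host 4 (new)  [load 14/22]
  9 → host 5 (new)  [load 9/22]
  17 → host 6 (new)  [load 17/22]
  20 → host 7 (new)  [load 20/22]
  7 → host 1  [load 22/22]
  12 → host 5  [load 21/22]
  16 → host 8 (new)  [load 16/22]
  16 → host 9 (new)  [load 16/22]
  13 → host 10 (new)  [load 13/22]
  13 → host 11 (new)  [load 13/22]
11 hosts opened.

11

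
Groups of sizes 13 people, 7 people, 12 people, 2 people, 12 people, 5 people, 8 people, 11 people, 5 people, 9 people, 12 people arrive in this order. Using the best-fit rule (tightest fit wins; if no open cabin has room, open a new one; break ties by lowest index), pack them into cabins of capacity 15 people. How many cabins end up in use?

8

  13 → cabin 1 (new)  [load 13/15]
  7 → cabin 2 (new)  [load 7/15]
  12 → cabin 3 (new)  [load 12/15]
  2 → cabin 1  [load 15/15]
  12 → cabin 4 (new)  [load 12/15]
  5 → cabin 2  [load 12/15]
  8 → cabin 5 (new)  [load 8/15]
  11 → cabin 6 (new)  [load 11/15]
  5 → cabin 5  [load 13/15]
  9 → cabin 7 (new)  [load 9/15]
  12 → cabin 8 (new)  [load 12/15]
8 cabins opened.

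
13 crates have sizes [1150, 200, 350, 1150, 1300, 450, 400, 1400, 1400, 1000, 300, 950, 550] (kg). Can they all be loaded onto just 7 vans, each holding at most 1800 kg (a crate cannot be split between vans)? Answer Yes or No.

Yes

A valid assignment using 7 vans:
  van 1: 1400 + 400 = 1800
  van 2: 1400 + 350 = 1750
  van 3: 1300 + 450 = 1750
  van 4: 1150 + 550 = 1700
  van 5: 1150 + 300 + 200 = 1650
  van 6: 1000 = 1000
  van 7: 950 = 950
Every load is within 1800 kg, so 7 vans suffice.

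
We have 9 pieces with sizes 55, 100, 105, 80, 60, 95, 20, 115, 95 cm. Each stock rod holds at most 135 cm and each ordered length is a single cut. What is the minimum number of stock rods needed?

Total = 115 + 105 + 100 + 95 + 95 + 80 + 60 + 55 + 20 = 725 cm.
Lower bound: ⌈725/135⌉ = 6 stock rods.
A packing using 7 stock rods:
  stock rod 1: 115 + 20 = 135
  stock rod 2: 105 = 105
  stock rod 3: 100 = 100
  stock rod 4: 95 = 95
  stock rod 5: 95 = 95
  stock rod 6: 80 + 55 = 135
  stock rod 7: 60 = 60
No arrangement into 6 stock rods stays within capacity, so 7 is optimal.

7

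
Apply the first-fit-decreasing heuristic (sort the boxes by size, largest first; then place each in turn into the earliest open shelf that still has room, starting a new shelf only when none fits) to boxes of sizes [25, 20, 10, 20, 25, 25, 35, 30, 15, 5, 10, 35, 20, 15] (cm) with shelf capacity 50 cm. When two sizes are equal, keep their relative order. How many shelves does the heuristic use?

6

Sorted descending: 35, 35, 30, 25, 25, 25, 20, 20, 20, 15, 15, 10, 10, 5.
  35 → shelf 1 (new)  [load 35/50]
  35 → shelf 2 (new)  [load 35/50]
  30 → shelf 3 (new)  [load 30/50]
  25 → shelf 4 (new)  [load 25/50]
  25 → shelf 4  [load 50/50]
  25 → shelf 5 (new)  [load 25/50]
  20 → shelf 3  [load 50/50]
  20 → shelf 5  [load 45/50]
  20 → shelf 6 (new)  [load 20/50]
  15 → shelf 1  [load 50/50]
  15 → shelf 2  [load 50/50]
  10 → shelf 6  [load 30/50]
  10 → shelf 6  [load 40/50]
  5 → shelf 5  [load 50/50]
6 shelves opened.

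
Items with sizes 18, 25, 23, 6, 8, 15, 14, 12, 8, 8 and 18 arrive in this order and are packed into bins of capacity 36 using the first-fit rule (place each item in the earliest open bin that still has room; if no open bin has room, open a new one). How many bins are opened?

5

  18 → bin 1 (new)  [load 18/36]
  25 → bin 2 (new)  [load 25/36]
  23 → bin 3 (new)  [load 23/36]
  6 → bin 1  [load 24/36]
  8 → bin 1  [load 32/36]
  15 → bin 4 (new)  [load 15/36]
  14 → bin 4  [load 29/36]
  12 → bin 3  [load 35/36]
  8 → bin 2  [load 33/36]
  8 → bin 5 (new)  [load 8/36]
  18 → bin 5  [load 26/36]
5 bins opened.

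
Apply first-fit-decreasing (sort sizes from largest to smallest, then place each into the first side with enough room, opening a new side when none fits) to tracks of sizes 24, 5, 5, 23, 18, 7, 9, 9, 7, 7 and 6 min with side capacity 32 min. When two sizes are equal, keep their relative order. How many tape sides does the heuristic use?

4

Sorted descending: 24, 23, 18, 9, 9, 7, 7, 7, 6, 5, 5.
  24 → side 1 (new)  [load 24/32]
  23 → side 2 (new)  [load 23/32]
  18 → side 3 (new)  [load 18/32]
  9 → side 2  [load 32/32]
  9 → side 3  [load 27/32]
  7 → side 1  [load 31/32]
  7 → side 4 (new)  [load 7/32]
  7 → side 4  [load 14/32]
  6 → side 4  [load 20/32]
  5 → side 3  [load 32/32]
  5 → side 4  [load 25/32]
4 tape sides opened.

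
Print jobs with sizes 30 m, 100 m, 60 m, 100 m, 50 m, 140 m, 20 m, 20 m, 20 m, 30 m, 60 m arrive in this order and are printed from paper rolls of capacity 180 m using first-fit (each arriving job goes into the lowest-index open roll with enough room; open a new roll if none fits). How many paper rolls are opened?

  30 → roll 1 (new)  [load 30/180]
  100 → roll 1  [load 130/180]
  60 → roll 2 (new)  [load 60/180]
  100 → roll 2  [load 160/180]
  50 → roll 1  [load 180/180]
  140 → roll 3 (new)  [load 140/180]
  20 → roll 2  [load 180/180]
  20 → roll 3  [load 160/180]
  20 → roll 3  [load 180/180]
  30 → roll 4 (new)  [load 30/180]
  60 → roll 4  [load 90/180]
4 paper rolls opened.

4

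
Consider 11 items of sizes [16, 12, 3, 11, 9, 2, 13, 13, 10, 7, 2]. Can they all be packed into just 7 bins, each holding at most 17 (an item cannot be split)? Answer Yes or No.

Yes

A valid assignment using 7 bins:
  bin 1: 16 = 16
  bin 2: 13 + 3 = 16
  bin 3: 13 + 2 + 2 = 17
  bin 4: 12 = 12
  bin 5: 11 = 11
  bin 6: 10 + 7 = 17
  bin 7: 9 = 9
Every load is within 17, so 7 bins suffice.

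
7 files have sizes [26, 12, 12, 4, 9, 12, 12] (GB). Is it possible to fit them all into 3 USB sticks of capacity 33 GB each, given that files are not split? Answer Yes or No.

A valid assignment using 3 USB sticks:
  USB stick 1: 26 + 4 = 30
  USB stick 2: 12 + 12 + 9 = 33
  USB stick 3: 12 + 12 = 24
Every load is within 33 GB, so 3 USB sticks suffice.

Yes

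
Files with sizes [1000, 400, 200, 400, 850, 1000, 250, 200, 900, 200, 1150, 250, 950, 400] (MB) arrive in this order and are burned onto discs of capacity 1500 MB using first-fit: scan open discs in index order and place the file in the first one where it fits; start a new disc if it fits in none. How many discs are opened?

  1000 → disc 1 (new)  [load 1000/1500]
  400 → disc 1  [load 1400/1500]
  200 → disc 2 (new)  [load 200/1500]
  400 → disc 2  [load 600/1500]
  850 → disc 2  [load 1450/1500]
  1000 → disc 3 (new)  [load 1000/1500]
  250 → disc 3  [load 1250/1500]
  200 → disc 3  [load 1450/1500]
  900 → disc 4 (new)  [load 900/1500]
  200 → disc 4  [load 1100/1500]
  1150 → disc 5 (new)  [load 1150/1500]
  250 → disc 4  [load 1350/1500]
  950 → disc 6 (new)  [load 950/1500]
  400 → disc 6  [load 1350/1500]
6 discs opened.

6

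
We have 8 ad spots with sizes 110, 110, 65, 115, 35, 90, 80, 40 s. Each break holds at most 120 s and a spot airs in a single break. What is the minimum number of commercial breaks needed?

Total = 115 + 110 + 110 + 90 + 80 + 65 + 40 + 35 = 645 s.
Lower bound: ⌈645/120⌉ = 6 commercial breaks.
A packing using 6 commercial breaks:
  break 1: 115 = 115
  break 2: 110 = 110
  break 3: 110 = 110
  break 4: 90 = 90
  break 5: 80 + 40 = 120
  break 6: 65 + 35 = 100
This matches the lower bound, so 6 is optimal.

6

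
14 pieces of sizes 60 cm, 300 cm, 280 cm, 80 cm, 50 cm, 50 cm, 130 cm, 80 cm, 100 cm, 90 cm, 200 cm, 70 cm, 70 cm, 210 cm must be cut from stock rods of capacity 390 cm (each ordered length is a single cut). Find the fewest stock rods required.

Total = 300 + 280 + 210 + 200 + 130 + 100 + 90 + 80 + 80 + 70 + 70 + 60 + 50 + 50 = 1770 cm.
Lower bound: ⌈1770/390⌉ = 5 stock rods.
A packing using 5 stock rods:
  stock rod 1: 300 + 90 = 390
  stock rod 2: 280 + 100 = 380
  stock rod 3: 210 + 130 + 50 = 390
  stock rod 4: 200 + 80 + 80 = 360
  stock rod 5: 70 + 70 + 60 + 50 = 250
This matches the lower bound, so 5 is optimal.

5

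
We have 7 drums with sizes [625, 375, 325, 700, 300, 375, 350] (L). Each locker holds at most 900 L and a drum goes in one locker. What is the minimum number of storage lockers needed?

5

Total = 700 + 625 + 375 + 375 + 350 + 325 + 300 = 3050 L.
Lower bound: ⌈3050/900⌉ = 4 storage lockers.
A packing using 5 storage lockers:
  locker 1: 700 = 700
  locker 2: 625 = 625
  locker 3: 375 + 375 = 750
  locker 4: 350 + 325 = 675
  locker 5: 300 = 300
No arrangement into 4 storage lockers stays within capacity, so 5 is optimal.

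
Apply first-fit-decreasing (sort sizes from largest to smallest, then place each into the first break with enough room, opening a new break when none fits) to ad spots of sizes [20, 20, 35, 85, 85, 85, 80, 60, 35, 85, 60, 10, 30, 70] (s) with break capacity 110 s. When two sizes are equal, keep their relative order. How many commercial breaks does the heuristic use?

Sorted descending: 85, 85, 85, 85, 80, 70, 60, 60, 35, 35, 30, 20, 20, 10.
  85 → break 1 (new)  [load 85/110]
  85 → break 2 (new)  [load 85/110]
  85 → break 3 (new)  [load 85/110]
  85 → break 4 (new)  [load 85/110]
  80 → break 5 (new)  [load 80/110]
  70 → break 6 (new)  [load 70/110]
  60 → break 7 (new)  [load 60/110]
  60 → break 8 (new)  [load 60/110]
  35 → break 6  [load 105/110]
  35 → break 7  [load 95/110]
  30 → break 5  [load 110/110]
  20 → break 1  [load 105/110]
  20 → break 2  [load 105/110]
  10 → break 3  [load 95/110]
8 commercial breaks opened.

8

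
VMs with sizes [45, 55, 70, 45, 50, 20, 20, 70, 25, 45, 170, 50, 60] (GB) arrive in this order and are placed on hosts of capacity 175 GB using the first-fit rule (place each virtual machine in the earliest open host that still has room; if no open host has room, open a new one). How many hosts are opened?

  45 → host 1 (new)  [load 45/175]
  55 → host 1  [load 100/175]
  70 → host 1  [load 170/175]
  45 → host 2 (new)  [load 45/175]
  50 → host 2  [load 95/175]
  20 → host 2  [load 115/175]
  20 → host 2  [load 135/175]
  70 → host 3 (new)  [load 70/175]
  25 → host 2  [load 160/175]
  45 → host 3  [load 115/175]
  170 → host 4 (new)  [load 170/175]
  50 → host 3  [load 165/175]
  60 → host 5 (new)  [load 60/175]
5 hosts opened.

5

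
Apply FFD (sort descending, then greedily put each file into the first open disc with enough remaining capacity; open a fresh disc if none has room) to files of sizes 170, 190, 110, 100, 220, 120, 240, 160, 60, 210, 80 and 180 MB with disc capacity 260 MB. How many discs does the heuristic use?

Sorted descending: 240, 220, 210, 190, 180, 170, 160, 120, 110, 100, 80, 60.
  240 → disc 1 (new)  [load 240/260]
  220 → disc 2 (new)  [load 220/260]
  210 → disc 3 (new)  [load 210/260]
  190 → disc 4 (new)  [load 190/260]
  180 → disc 5 (new)  [load 180/260]
  170 → disc 6 (new)  [load 170/260]
  160 → disc 7 (new)  [load 160/260]
  120 → disc 8 (new)  [load 120/260]
  110 → disc 8  [load 230/260]
  100 → disc 7  [load 260/260]
  80 → disc 5  [load 260/260]
  60 → disc 4  [load 250/260]
8 discs opened.

8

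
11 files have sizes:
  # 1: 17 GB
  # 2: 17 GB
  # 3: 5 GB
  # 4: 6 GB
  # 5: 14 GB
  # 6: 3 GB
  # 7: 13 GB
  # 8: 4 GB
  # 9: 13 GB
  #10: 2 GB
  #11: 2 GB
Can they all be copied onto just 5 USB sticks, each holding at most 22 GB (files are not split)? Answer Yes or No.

Yes

A valid assignment using 5 USB sticks:
  USB stick 1: 17 + 5 = 22
  USB stick 2: 17 + 4 = 21
  USB stick 3: 14 + 6 + 2 = 22
  USB stick 4: 13 + 3 + 2 = 18
  USB stick 5: 13 = 13
Every load is within 22 GB, so 5 USB sticks suffice.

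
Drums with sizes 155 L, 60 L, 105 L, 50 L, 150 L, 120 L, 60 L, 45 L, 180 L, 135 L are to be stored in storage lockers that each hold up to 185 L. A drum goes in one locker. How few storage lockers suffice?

Total = 180 + 155 + 150 + 135 + 120 + 105 + 60 + 60 + 50 + 45 = 1060 L.
Lower bound: ⌈1060/185⌉ = 6 storage lockers.
A packing using 7 storage lockers:
  locker 1: 180 = 180
  locker 2: 155 = 155
  locker 3: 150 = 150
  locker 4: 135 + 50 = 185
  locker 5: 120 + 60 = 180
  locker 6: 105 + 60 = 165
  locker 7: 45 = 45
No arrangement into 6 storage lockers stays within capacity, so 7 is optimal.

7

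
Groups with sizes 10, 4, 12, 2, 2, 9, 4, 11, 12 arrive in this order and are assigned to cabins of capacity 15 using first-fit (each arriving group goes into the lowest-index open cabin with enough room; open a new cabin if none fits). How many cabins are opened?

5

  10 → cabin 1 (new)  [load 10/15]
  4 → cabin 1  [load 14/15]
  12 → cabin 2 (new)  [load 12/15]
  2 → cabin 2  [load 14/15]
  2 → cabin 3 (new)  [load 2/15]
  9 → cabin 3  [load 11/15]
  4 → cabin 3  [load 15/15]
  11 → cabin 4 (new)  [load 11/15]
  12 → cabin 5 (new)  [load 12/15]
5 cabins opened.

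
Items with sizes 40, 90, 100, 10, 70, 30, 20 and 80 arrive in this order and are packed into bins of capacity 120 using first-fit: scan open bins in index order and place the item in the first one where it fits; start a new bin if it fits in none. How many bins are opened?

  40 → bin 1 (new)  [load 40/120]
  90 → bin 2 (new)  [load 90/120]
  100 → bin 3 (new)  [load 100/120]
  10 → bin 1  [load 50/120]
  70 → bin 1  [load 120/120]
  30 → bin 2  [load 120/120]
  20 → bin 3  [load 120/120]
  80 → bin 4 (new)  [load 80/120]
4 bins opened.

4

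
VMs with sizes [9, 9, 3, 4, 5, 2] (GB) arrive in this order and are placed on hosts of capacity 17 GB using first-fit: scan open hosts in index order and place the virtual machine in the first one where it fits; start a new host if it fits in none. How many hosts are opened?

  9 → host 1 (new)  [load 9/17]
  9 → host 2 (new)  [load 9/17]
  3 → host 1  [load 12/17]
  4 → host 1  [load 16/17]
  5 → host 2  [load 14/17]
  2 → host 2  [load 16/17]
2 hosts opened.

2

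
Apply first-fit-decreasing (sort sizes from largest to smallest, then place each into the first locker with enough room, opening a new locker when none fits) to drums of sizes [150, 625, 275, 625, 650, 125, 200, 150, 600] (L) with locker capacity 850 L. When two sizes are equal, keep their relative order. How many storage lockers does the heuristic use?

5

Sorted descending: 650, 625, 625, 600, 275, 200, 150, 150, 125.
  650 → locker 1 (new)  [load 650/850]
  625 → locker 2 (new)  [load 625/850]
  625 → locker 3 (new)  [load 625/850]
  600 → locker 4 (new)  [load 600/850]
  275 → locker 5 (new)  [load 275/850]
  200 → locker 1  [load 850/850]
  150 → locker 2  [load 775/850]
  150 → locker 3  [load 775/850]
  125 → locker 4  [load 725/850]
5 storage lockers opened.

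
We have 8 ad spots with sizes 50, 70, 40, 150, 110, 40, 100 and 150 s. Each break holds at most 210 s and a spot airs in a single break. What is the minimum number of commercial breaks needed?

Total = 150 + 150 + 110 + 100 + 70 + 50 + 40 + 40 = 710 s.
Lower bound: ⌈710/210⌉ = 4 commercial breaks.
A packing using 4 commercial breaks:
  break 1: 150 + 50 = 200
  break 2: 150 + 40 = 190
  break 3: 110 + 100 = 210
  break 4: 70 + 40 = 110
This matches the lower bound, so 4 is optimal.

4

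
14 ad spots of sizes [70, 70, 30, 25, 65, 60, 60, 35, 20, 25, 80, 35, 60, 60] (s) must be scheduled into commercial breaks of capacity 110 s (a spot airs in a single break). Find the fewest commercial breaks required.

8

Total = 80 + 70 + 70 + 65 + 60 + 60 + 60 + 60 + 35 + 35 + 30 + 25 + 25 + 20 = 695 s.
Lower bound: ⌈695/110⌉ = 7 commercial breaks.
Also, 8 ad spots each exceed 55 s, and no two of those can share a break, so at least 8 commercial breaks are needed.
A packing using 8 commercial breaks:
  break 1: 80 + 30 = 110
  break 2: 70 + 35 = 105
  break 3: 70 + 35 = 105
  break 4: 65 + 25 + 20 = 110
  break 5: 60 + 25 = 85
  break 6: 60 = 60
  break 7: 60 = 60
  break 8: 60 = 60
This matches the lower bound, so 8 is optimal.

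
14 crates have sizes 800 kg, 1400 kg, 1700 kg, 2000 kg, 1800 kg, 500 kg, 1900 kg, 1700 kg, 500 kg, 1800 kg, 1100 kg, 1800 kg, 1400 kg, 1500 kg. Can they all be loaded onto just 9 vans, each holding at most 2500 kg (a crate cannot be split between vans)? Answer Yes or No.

No

Total = 19900 kg; ⌈19900/2500⌉ = 8.
10 crates each exceed half the capacity and cannot share a van, forcing at least 10 vans.
At least 10 vans are required, but only 9 are allowed.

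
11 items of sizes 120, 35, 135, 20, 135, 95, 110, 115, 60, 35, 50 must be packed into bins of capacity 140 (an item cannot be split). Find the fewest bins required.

Total = 135 + 135 + 120 + 115 + 110 + 95 + 60 + 50 + 35 + 35 + 20 = 910.
Lower bound: ⌈910/140⌉ = 7 bins.
A packing using 8 bins:
  bin 1: 135 = 135
  bin 2: 135 = 135
  bin 3: 120 + 20 = 140
  bin 4: 115 = 115
  bin 5: 110 = 110
  bin 6: 95 + 35 = 130
  bin 7: 60 + 50 = 110
  bin 8: 35 = 35
No arrangement into 7 bins stays within capacity, so 8 is optimal.

8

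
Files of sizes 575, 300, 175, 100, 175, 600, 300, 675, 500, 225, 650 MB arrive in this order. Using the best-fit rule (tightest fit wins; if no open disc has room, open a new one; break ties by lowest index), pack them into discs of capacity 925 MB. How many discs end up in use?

  575 → disc 1 (new)  [load 575/925]
  300 → disc 1  [load 875/925]
  175 → disc 2 (new)  [load 175/925]
  100 → disc 2  [load 275/925]
  175 → disc 2  [load 450/925]
  600 → disc 3 (new)  [load 600/925]
  300 → disc 3  [load 900/925]
  675 → disc 4 (new)  [load 675/925]
  500 → disc 5 (new)  [load 500/925]
  225 → disc 4  [load 900/925]
  650 → disc 6 (new)  [load 650/925]
6 discs opened.

6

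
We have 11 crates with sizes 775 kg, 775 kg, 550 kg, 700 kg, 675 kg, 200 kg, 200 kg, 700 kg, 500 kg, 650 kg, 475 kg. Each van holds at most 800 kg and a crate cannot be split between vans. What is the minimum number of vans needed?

Total = 775 + 775 + 700 + 700 + 675 + 650 + 550 + 500 + 475 + 200 + 200 = 6200 kg.
Lower bound: ⌈6200/800⌉ = 8 vans.
Also, 9 crates each exceed 400 kg, and no two of those can share a van, so at least 9 vans are needed.
A packing using 9 vans:
  van 1: 775 = 775
  van 2: 775 = 775
  van 3: 700 = 700
  van 4: 700 = 700
  van 5: 675 = 675
  van 6: 650 = 650
  van 7: 550 + 200 = 750
  van 8: 500 + 200 = 700
  van 9: 475 = 475
This matches the lower bound, so 9 is optimal.

9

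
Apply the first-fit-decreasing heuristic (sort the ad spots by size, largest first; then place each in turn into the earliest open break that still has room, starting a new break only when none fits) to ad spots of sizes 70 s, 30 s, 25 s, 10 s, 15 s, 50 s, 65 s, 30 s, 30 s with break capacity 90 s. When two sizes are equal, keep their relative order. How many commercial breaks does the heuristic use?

4

Sorted descending: 70, 65, 50, 30, 30, 30, 25, 15, 10.
  70 → break 1 (new)  [load 70/90]
  65 → break 2 (new)  [load 65/90]
  50 → break 3 (new)  [load 50/90]
  30 → break 3  [load 80/90]
  30 → break 4 (new)  [load 30/90]
  30 → break 4  [load 60/90]
  25 → break 2  [load 90/90]
  15 → break 1  [load 85/90]
  10 → break 3  [load 90/90]
4 commercial breaks opened.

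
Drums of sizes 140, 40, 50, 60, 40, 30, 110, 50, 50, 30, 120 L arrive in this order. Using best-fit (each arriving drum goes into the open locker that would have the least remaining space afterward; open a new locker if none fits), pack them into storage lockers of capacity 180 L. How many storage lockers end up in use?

  140 → locker 1 (new)  [load 140/180]
  40 → locker 1  [load 180/180]
  50 → locker 2 (new)  [load 50/180]
  60 → locker 2  [load 110/180]
  40 → locker 2  [load 150/180]
  30 → locker 2  [load 180/180]
  110 → locker 3 (new)  [load 110/180]
  50 → locker 3  [load 160/180]
  50 → locker 4 (new)  [load 50/180]
  30 → locker 4  [load 80/180]
  120 → locker 5 (new)  [load 120/180]
5 storage lockers opened.

5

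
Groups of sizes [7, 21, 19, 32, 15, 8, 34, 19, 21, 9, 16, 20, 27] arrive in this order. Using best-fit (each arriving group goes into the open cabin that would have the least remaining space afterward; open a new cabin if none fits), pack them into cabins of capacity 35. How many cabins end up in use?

  7 → cabin 1 (new)  [load 7/35]
  21 → cabin 1  [load 28/35]
  19 → cabin 2 (new)  [load 19/35]
  32 → cabin 3 (new)  [load 32/35]
  15 → cabin 2  [load 34/35]
  8 → cabin 4 (new)  [load 8/35]
  34 → cabin 5 (new)  [load 34/35]
  19 → cabin 4  [load 27/35]
  21 → cabin 6 (new)  [load 21/35]
  9 → cabin 6  [load 30/35]
  16 → cabin 7 (new)  [load 16/35]
  20 → cabin 8 (new)  [load 20/35]
  27 → cabin 9 (new)  [load 27/35]
9 cabins opened.

9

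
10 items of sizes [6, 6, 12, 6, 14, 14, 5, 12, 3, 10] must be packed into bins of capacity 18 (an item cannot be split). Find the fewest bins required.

6

Total = 14 + 14 + 12 + 12 + 10 + 6 + 6 + 6 + 5 + 3 = 88.
Lower bound: ⌈88/18⌉ = 5 bins.
A packing using 6 bins:
  bin 1: 14 + 3 = 17
  bin 2: 14 = 14
  bin 3: 12 + 6 = 18
  bin 4: 12 + 6 = 18
  bin 5: 10 + 6 = 16
  bin 6: 5 = 5
No arrangement into 5 bins stays within capacity, so 6 is optimal.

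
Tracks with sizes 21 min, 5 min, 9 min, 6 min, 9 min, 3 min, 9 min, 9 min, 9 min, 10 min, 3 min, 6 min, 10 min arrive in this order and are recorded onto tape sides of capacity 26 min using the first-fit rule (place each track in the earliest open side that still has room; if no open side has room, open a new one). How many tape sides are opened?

  21 → side 1 (new)  [load 21/26]
  5 → side 1  [load 26/26]
  9 → side 2 (new)  [load 9/26]
  6 → side 2  [load 15/26]
  9 → side 2  [load 24/26]
  3 → side 3 (new)  [load 3/26]
  9 → side 3  [load 12/26]
  9 → side 3  [load 21/26]
  9 → side 4 (new)  [load 9/26]
  10 → side 4  [load 19/26]
  3 → side 3  [load 24/26]
  6 → side 4  [load 25/26]
  10 → side 5 (new)  [load 10/26]
5 tape sides opened.

5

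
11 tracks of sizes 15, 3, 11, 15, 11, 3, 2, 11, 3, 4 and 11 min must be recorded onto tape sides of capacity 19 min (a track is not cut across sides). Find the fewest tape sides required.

Total = 15 + 15 + 11 + 11 + 11 + 11 + 4 + 3 + 3 + 3 + 2 = 89 min.
Lower bound: ⌈89/19⌉ = 5 tape sides.
Also, 6 tracks each exceed 19/2 min, and no two of those can share a side, so at least 6 tape sides are needed.
A packing using 6 tape sides:
  side 1: 15 + 4 = 19
  side 2: 15 + 3 = 18
  side 3: 11 + 3 + 3 + 2 = 19
  side 4: 11 = 11
  side 5: 11 = 11
  side 6: 11 = 11
This matches the lower bound, so 6 is optimal.

6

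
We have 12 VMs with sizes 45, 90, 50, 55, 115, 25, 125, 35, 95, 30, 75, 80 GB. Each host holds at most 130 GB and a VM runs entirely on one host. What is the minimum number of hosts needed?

7

Total = 125 + 115 + 95 + 90 + 80 + 75 + 55 + 50 + 45 + 35 + 30 + 25 = 820 GB.
Lower bound: ⌈820/130⌉ = 7 hosts.
A packing using 7 hosts:
  host 1: 125 = 125
  host 2: 115 = 115
  host 3: 95 + 35 = 130
  host 4: 90 + 30 = 120
  host 5: 80 + 50 = 130
  host 6: 75 + 55 = 130
  host 7: 45 + 25 = 70
This matches the lower bound, so 7 is optimal.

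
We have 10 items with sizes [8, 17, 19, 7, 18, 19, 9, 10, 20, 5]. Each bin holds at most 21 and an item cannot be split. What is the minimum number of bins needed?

7

Total = 20 + 19 + 19 + 18 + 17 + 10 + 9 + 8 + 7 + 5 = 132.
Lower bound: ⌈132/21⌉ = 7 bins.
A packing using 7 bins:
  bin 1: 20 = 20
  bin 2: 19 = 19
  bin 3: 19 = 19
  bin 4: 18 = 18
  bin 5: 17 = 17
  bin 6: 10 + 9 = 19
  bin 7: 8 + 7 + 5 = 20
This matches the lower bound, so 7 is optimal.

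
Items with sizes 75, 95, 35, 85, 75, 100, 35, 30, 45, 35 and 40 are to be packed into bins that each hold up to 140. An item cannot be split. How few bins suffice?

5

Total = 100 + 95 + 85 + 75 + 75 + 45 + 40 + 35 + 35 + 35 + 30 = 650.
Lower bound: ⌈650/140⌉ = 5 bins.
A packing using 5 bins:
  bin 1: 100 + 40 = 140
  bin 2: 95 + 45 = 140
  bin 3: 85 + 35 = 120
  bin 4: 75 + 35 + 30 = 140
  bin 5: 75 + 35 = 110
This matches the lower bound, so 5 is optimal.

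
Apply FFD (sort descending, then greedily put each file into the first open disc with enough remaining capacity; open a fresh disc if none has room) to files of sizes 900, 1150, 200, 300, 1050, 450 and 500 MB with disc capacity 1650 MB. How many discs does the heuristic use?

Sorted descending: 1150, 1050, 900, 500, 450, 300, 200.
  1150 → disc 1 (new)  [load 1150/1650]
  1050 → disc 2 (new)  [load 1050/1650]
  900 → disc 3 (new)  [load 900/1650]
  500 → disc 1  [load 1650/1650]
  450 → disc 2  [load 1500/1650]
  300 → disc 3  [load 1200/1650]
  200 → disc 3  [load 1400/1650]
3 discs opened.

3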